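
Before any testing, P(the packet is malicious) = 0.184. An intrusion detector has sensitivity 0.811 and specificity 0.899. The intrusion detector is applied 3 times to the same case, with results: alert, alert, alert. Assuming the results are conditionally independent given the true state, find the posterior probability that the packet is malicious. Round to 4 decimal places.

Posterior P(H) ≈ 0.9915

With H the event that the packet is malicious, the joint likelihood of the observed sequence is P(data|H) = 0.811·0.811·0.811 = 0.53341 and P(data|¬H) = 0.101·0.101·0.101 = 0.0010303.
Bayes: P(H|data) = 0.184·0.53341 / (0.184·0.53341 + 0.816·0.0010303) = 0.098148/0.098988 = 0.9915.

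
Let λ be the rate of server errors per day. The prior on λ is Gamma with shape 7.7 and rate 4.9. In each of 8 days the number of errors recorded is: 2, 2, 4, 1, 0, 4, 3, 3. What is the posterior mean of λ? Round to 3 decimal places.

The Poisson likelihood adds the total count to the shape and the number of exposure periods to the rate. Here ∑xᵢ = 19 and n = 8, so shape 7.7→26.7 and rate 4.9→12.9.
E[λ | data] = 26.7/12.9 = 2.070.

Posterior mean ≈ 2.070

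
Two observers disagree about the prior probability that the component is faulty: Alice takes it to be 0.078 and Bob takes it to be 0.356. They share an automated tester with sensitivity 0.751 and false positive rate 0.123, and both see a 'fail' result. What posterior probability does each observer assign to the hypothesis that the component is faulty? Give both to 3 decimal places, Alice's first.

Alice: 0.341; Bob: 0.771

P('+'|H) = 0.751, P('+'|¬H) = 0.123.
Alice: numerator 0.751·0.078 = 0.058578; evidence = 0.058578+0.123·0.922 = 0.17198; posterior = 0.341.
Bob: numerator 0.751·0.356 = 0.26736; evidence = 0.26736+0.123·0.644 = 0.34657; posterior = 0.771.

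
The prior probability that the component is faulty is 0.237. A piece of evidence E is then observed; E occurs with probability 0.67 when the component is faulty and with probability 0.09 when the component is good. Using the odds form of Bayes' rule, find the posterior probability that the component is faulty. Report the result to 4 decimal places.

Posterior probability ≈ 0.6981

Prior odds = 0.237/(1−0.237) = 0.31062. In log-odds, ln(0.31062) = -1.1692.
Add log likelihood ratio: ln(7.4444) = 2.0075.
Posterior log-odds = 0.83827, so posterior odds = exp(0.83827) = 2.3124. Converting, P(H|E) = 2.3124/3.3124 = 0.6981.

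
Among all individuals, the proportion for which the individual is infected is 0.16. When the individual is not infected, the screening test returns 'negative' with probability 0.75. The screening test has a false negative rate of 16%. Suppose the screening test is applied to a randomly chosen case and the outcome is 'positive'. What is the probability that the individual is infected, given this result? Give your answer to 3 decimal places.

P(H | E) ≈ 0.390

Write H for 'the individual is infected'. Prior odds H:¬H = 0.16/0.84 = 0.19048. For the 'positive' outcome, the likelihood ratio is 0.84/0.25 = 3.3600.
Posterior odds = 0.19048 × 3.3600 = 0.64000, so P(H|E) = 0.64000/(1+0.64000) = 0.390.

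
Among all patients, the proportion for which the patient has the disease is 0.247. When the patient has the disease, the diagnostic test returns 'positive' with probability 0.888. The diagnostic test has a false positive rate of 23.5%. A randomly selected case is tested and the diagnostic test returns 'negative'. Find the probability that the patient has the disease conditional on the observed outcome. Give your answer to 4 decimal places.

P(H | E) ≈ 0.0458

Write H for 'the patient has the disease'. Prior odds H:¬H = 0.247/0.753 = 0.32802. For the 'negative' outcome, the likelihood ratio is 0.112/0.765 = 0.14641.
Posterior odds = 0.32802 × 0.14641 = 0.048024, so P(H|E) = 0.048024/(1+0.048024) = 0.0458.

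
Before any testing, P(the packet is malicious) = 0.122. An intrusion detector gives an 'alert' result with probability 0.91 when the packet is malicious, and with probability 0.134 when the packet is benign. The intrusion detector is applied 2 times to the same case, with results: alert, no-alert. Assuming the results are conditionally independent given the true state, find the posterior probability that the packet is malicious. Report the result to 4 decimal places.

Let H be the event that the packet is malicious; start with P(H) = 0.122. P('alert'|H) = 0.91, P('alert'|¬H) = 0.134.
Update on result 1 ('alert'): P(H) ← 0.91·0.1220 / (0.91·0.1220 + 0.134·0.8780) = 0.11102/0.22867 = 0.4855.
Update on result 2 ('no-alert'): P(H) ← 0.09·0.4855 / (0.09·0.4855 + 0.866·0.5145) = 0.043695/0.48925 = 0.0893.

Posterior P(H) ≈ 0.0893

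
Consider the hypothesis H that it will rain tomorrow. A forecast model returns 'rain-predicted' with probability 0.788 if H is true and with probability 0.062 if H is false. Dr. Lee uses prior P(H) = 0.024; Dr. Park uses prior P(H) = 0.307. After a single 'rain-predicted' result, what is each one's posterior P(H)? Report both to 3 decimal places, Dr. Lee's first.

The likelihood ratio for a 'rain-predicted' result is 0.788/0.062 = 12.710.
Dr. Lee: prior odds 0.024/0.976 = 0.024590; posterior odds 0.31253; posterior probability 0.238.
Dr. Park: prior odds 0.307/0.693 = 0.44300; posterior odds 5.6304; posterior probability 0.849.

Dr. Lee: 0.238; Dr. Park: 0.849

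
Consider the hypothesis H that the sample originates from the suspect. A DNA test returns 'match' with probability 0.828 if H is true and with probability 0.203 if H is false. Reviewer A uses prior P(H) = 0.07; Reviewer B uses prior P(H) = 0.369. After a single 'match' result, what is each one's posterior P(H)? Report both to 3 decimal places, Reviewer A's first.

Reviewer A: 0.235; Reviewer B: 0.705

The likelihood ratio for a 'match' result is 0.828/0.203 = 4.0788.
Reviewer A: prior odds 0.07/0.93 = 0.075269; posterior odds 0.30701; posterior probability 0.235.
Reviewer B: prior odds 0.369/0.631 = 0.58479; posterior odds 2.3852; posterior probability 0.705.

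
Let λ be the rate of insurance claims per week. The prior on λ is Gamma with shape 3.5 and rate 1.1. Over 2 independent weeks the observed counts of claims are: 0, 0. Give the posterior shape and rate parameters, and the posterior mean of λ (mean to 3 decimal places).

Posterior: Gamma(shape=3.5, rate=3.1); mean ≈ 1.129

The Poisson likelihood adds the total count to the shape and the number of exposure periods to the rate. Here ∑xᵢ = 0 and n = 2, so shape 3.5→3.5 and rate 1.1→3.1.
E[λ | data] = 3.5/3.1 = 1.129.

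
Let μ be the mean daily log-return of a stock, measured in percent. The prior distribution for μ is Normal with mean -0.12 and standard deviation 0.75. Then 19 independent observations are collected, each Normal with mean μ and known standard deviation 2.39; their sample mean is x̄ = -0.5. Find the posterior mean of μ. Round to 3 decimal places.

Prior precision 1/τ₀² = 1/0.75² = 1.77778; data precision n/σ² = 19/2.39² = 3.32627.
Posterior precision = 1.77778 + 3.32627 = 5.10405.
Posterior mean = (1.77778·-0.12 + 3.32627·-0.5) / 5.10405 = -0.368.

Posterior mean ≈ -0.368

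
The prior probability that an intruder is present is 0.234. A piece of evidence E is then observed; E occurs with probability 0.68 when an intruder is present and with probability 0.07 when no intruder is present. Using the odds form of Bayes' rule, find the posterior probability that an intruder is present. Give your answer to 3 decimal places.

Prior odds = 0.234/(1−0.234) = 0.30548.
Likelihood ratio for E = 0.68/0.07 = 9.7143.
Posterior odds = prior odds × LR = 2.9675.
Posterior probability = odds/(1+odds) = 2.9675/3.9675 = 0.748.

Posterior probability ≈ 0.748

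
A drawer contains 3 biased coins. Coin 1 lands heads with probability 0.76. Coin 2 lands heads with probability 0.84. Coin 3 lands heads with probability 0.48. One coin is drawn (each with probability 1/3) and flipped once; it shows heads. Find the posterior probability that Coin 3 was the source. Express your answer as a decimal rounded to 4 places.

P(heads|C1) = 0.76; P(heads|C2) = 0.84; P(heads|C3) = 0.48.
Prior × likelihood for each source: 0.333333·0.76=0.2533, 0.333333·0.84=0.2800, 0.333333·0.48=0.1600. Summing gives P(heads) = 0.69333.
P(Coin 3 | heads) = 0.1600 / 0.69333 = 0.2308.

Posterior probability ≈ 0.2308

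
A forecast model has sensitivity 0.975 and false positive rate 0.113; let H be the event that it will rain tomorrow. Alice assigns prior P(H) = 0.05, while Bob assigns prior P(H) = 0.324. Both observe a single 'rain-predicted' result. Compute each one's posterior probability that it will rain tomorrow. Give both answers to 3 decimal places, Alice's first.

The likelihood ratio for a 'rain-predicted' result is 0.975/0.113 = 8.6283.
Alice: prior odds 0.05/0.95 = 0.052632; posterior odds 0.45412; posterior probability 0.312.
Bob: prior odds 0.324/0.676 = 0.47929; posterior odds 4.1355; posterior probability 0.805.

Alice: 0.312; Bob: 0.805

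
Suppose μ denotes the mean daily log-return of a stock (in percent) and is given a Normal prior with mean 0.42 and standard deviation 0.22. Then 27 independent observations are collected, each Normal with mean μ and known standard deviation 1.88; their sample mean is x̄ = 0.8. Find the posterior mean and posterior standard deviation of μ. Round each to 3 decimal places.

Posterior mean ≈ 0.523; posterior SD ≈ 0.188

With known σ, the Normal prior is conjugate. Weight on the data is w = (n/σ²)/(n/σ² + 1/τ₀²) = 7.63920/(7.63920+20.6612) = 0.26993.
Posterior mean = w·x̄ + (1−w)·μ₀ = 0.26993·0.8 + 0.73007·0.42 = 0.523. Posterior variance = 1/(7.63920+20.6612) = 0.0353352, so SD = 0.188.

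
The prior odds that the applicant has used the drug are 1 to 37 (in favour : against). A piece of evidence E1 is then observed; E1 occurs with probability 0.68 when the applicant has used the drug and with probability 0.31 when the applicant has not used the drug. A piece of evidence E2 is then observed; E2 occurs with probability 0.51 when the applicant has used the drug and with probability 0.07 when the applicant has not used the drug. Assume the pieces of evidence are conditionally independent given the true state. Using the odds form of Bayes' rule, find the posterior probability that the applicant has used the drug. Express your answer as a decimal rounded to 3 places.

Posterior probability ≈ 0.302

Prior odds = 1/37 = 0.027027. In log-odds, ln(0.027027) = -3.6109.
Add log likelihood ratios: ln(2.1935) + ln(7.2857) = 2.7714.
Posterior log-odds = -0.83948, so posterior odds = exp(-0.83948) = 0.43193. Converting, P(H|E) = 0.43193/1.4319 = 0.302.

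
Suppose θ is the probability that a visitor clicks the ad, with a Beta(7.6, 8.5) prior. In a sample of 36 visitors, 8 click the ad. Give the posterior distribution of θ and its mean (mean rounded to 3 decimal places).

The binomial likelihood is conjugate to the Beta prior: with 8 successes and 28 failures, the posterior is Beta(7.6+8, 8.5+28) = Beta(15.6, 36.5).
Posterior mean = α/(α+β) = 15.6/52.1 = 0.299.

Posterior: Beta(15.6, 36.5); mean ≈ 0.299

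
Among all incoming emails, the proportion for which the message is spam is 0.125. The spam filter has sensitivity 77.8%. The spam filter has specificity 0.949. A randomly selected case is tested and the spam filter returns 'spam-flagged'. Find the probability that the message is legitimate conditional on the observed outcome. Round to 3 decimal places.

Let H be the event that the message is spam. P(H) = 0.125, so P(¬H) = 0.875. With E the 'spam-flagged' result, P(E|H) = 0.778 and P(E|¬H) = 0.051.
P(E) = 0.778·0.125 + 0.051·0.875 = 0.097250 + 0.044625 = 0.14188.
By Bayes' theorem, P(H|E) = 0.097250 / 0.14188 = 0.685. Hence P(¬H|E) = 1 − 0.685 = 0.315.

P(¬H | E) ≈ 0.315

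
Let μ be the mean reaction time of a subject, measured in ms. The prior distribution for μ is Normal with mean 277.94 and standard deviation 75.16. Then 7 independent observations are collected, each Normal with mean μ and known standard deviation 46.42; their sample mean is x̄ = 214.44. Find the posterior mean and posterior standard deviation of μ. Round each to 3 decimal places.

With known σ, the Normal prior is conjugate. Weight on the data is w = (n/σ²)/(n/σ² + 1/τ₀²) = 0.00324854/(0.00324854+0.00017702) = 0.94832.
Posterior mean = w·x̄ + (1−w)·μ₀ = 0.94832·214.44 + 0.051677·277.94 = 217.721. Posterior variance = 1/(0.00324854+0.00017702) = 291.923, so SD = 17.086.

Posterior mean ≈ 217.721; posterior SD ≈ 17.086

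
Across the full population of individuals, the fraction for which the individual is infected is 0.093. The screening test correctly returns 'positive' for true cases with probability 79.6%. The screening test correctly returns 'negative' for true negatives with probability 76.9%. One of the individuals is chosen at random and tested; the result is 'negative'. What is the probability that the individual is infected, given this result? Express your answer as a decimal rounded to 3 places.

Write H for 'the individual is infected'. Prior odds H:¬H = 0.093/0.907 = 0.10254. For the 'negative' outcome, the likelihood ratio is 0.204/0.769 = 0.26528.
Posterior odds = 0.10254 × 0.26528 = 0.027201, so P(H|E) = 0.027201/(1+0.027201) = 0.026.

P(H | E) ≈ 0.026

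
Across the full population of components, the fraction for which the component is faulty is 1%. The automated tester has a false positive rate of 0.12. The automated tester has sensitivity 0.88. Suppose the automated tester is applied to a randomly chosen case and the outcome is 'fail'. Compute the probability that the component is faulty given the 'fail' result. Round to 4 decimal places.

P(H | E) ≈ 0.0690

Write H for 'the component is faulty'. Prior odds H:¬H = 0.01/0.99 = 0.010101. For the 'fail' outcome, the likelihood ratio is 0.88/0.12 = 7.3333.
Posterior odds = 0.010101 × 7.3333 = 0.074074, so P(H|E) = 0.074074/(1+0.074074) = 0.0690.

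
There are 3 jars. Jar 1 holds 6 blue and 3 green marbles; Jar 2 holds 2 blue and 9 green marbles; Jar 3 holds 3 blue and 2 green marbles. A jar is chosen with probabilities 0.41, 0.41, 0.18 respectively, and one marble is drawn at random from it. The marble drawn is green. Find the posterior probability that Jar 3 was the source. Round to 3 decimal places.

Posterior probability ≈ 0.132

P(green|Jar 1) = 0.3333; P(green|Jar 2) = 0.8182; P(green|Jar 3) = 0.4.
Prior × likelihood for each source: 0.41·0.3333=0.1367, 0.41·0.8182=0.3355, 0.18·0.4=0.07200. Summing gives P(green) = 0.54412.
P(Jar 3 | green) = 0.07200 / 0.54412 = 0.132.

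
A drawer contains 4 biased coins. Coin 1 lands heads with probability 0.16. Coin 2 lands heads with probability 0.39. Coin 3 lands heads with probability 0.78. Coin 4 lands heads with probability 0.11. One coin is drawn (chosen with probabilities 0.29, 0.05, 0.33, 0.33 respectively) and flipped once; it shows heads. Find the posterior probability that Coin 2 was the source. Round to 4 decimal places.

P(heads|C1) = 0.16; P(heads|C2) = 0.39; P(heads|C3) = 0.78; P(heads|C4) = 0.11.
Prior × likelihood for each source: 0.29·0.16=0.04640, 0.05·0.39=0.01950, 0.33·0.78=0.2574, 0.33·0.11=0.03630. Summing gives P(heads) = 0.35960.
P(Coin 2 | heads) = 0.01950 / 0.35960 = 0.0542.

Posterior probability ≈ 0.0542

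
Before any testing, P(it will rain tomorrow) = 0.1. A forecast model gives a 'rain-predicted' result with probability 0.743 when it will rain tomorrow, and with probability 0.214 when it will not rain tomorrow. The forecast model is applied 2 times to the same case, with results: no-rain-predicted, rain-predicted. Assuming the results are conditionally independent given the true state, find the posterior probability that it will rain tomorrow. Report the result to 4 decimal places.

Posterior P(H) ≈ 0.1120

With H the event that it will rain tomorrow, the joint likelihood of the observed sequence is P(data|H) = 0.257·0.743 = 0.19095 and P(data|¬H) = 0.786·0.214 = 0.16820.
Bayes: P(H|data) = 0.1·0.19095 / (0.1·0.19095 + 0.9·0.16820) = 0.019095/0.17048 = 0.1120.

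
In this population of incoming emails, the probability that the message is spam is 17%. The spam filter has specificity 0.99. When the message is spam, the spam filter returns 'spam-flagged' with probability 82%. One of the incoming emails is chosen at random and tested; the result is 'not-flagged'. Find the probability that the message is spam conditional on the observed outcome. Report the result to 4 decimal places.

Write H for 'the message is spam'. Prior odds H:¬H = 0.17/0.83 = 0.20482. For the 'not-flagged' outcome, the likelihood ratio is 0.18/0.99 = 0.18182.
Posterior odds = 0.20482 × 0.18182 = 0.037240, so P(H|E) = 0.037240/(1+0.037240) = 0.0359.

P(H | E) ≈ 0.0359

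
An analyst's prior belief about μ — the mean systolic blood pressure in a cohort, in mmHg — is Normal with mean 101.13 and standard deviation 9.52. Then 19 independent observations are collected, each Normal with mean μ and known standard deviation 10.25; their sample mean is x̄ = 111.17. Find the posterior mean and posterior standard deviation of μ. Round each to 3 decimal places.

Posterior mean ≈ 110.593; posterior SD ≈ 2.283

Prior precision 1/τ₀² = 1/9.52² = 0.0110338; data precision n/σ² = 19/10.25² = 0.180845.
Posterior precision = 0.0110338 + 0.180845 = 0.191879, giving posterior SD = 1/√0.191879 = 2.283.
Posterior mean = (0.0110338·101.13 + 0.180845·111.17) / 0.191879 = 110.593.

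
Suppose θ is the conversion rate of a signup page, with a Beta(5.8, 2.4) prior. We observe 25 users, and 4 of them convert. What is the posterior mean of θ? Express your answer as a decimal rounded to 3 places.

Posterior mean ≈ 0.295

Observing 4 successes and 21 failures updates Beta(5.8, 2.4) by adding the success and failure counts to the two shape parameters: α = 5.8+4 = 9.8, β = 2.4+21 = 23.4.
Posterior mean = α/(α+β) = 9.8/33.2 = 0.295.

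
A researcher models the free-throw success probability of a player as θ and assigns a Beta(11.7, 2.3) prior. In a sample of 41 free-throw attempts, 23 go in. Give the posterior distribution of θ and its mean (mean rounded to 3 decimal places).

Posterior: Beta(34.7, 20.3); mean ≈ 0.631

The binomial likelihood is conjugate to the Beta prior: with 23 successes and 18 failures, the posterior is Beta(11.7+23, 2.3+18) = Beta(34.7, 20.3).
E[θ | data] = 34.7/(34.7+20.3) = 0.631.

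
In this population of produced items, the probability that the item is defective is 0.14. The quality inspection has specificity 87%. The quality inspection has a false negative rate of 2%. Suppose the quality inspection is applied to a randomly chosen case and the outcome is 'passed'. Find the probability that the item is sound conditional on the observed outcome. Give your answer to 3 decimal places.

P(¬H | E) ≈ 0.996

Let H be the event that the item is defective. P(H) = 0.14, so P(¬H) = 0.86. With E the 'passed' result, P(E|H) = 0.02 and P(E|¬H) = 0.87.
P(E) = 0.02·0.14 + 0.87·0.86 = 0.0028000 + 0.74820 = 0.75100.
By Bayes' theorem, P(H|E) = 0.0028000 / 0.75100 = 0.004. Hence P(¬H|E) = 1 − 0.004 = 0.996.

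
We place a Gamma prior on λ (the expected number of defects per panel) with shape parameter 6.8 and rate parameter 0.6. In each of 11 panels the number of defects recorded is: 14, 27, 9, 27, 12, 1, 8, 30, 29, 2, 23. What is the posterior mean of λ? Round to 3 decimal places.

Posterior mean ≈ 16.276

Total count ∑xᵢ = 182 over n = 11 panels.
Gamma is conjugate to the Poisson likelihood: posterior is Gamma(shape = 6.8+182 = 188.8, rate = 0.6+11 = 11.6).
Posterior mean = shape/rate = 188.8/11.6 = 16.276.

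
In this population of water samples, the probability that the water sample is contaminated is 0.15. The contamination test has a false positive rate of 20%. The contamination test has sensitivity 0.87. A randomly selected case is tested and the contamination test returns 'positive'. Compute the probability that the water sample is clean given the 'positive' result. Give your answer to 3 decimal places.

Write H for 'the water sample is contaminated'. Prior odds H:¬H = 0.15/0.85 = 0.17647. For the 'positive' outcome, the likelihood ratio is 0.87/0.2 = 4.3500.
Posterior odds = 0.17647 × 4.3500 = 0.76765, so P(H|E) = 0.76765/(1+0.76765) = 0.434. Then P(¬H|E) = 1 − 0.434 = 0.566.

P(¬H | E) ≈ 0.566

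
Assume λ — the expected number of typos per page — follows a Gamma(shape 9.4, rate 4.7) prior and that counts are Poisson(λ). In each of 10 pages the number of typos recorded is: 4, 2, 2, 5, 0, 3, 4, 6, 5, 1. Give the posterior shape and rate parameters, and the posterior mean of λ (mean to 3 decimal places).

Total count ∑xᵢ = 32 over n = 10 pages.
Gamma is conjugate to the Poisson likelihood: posterior is Gamma(shape = 9.4+32 = 41.4, rate = 4.7+10 = 14.7).
E[λ | data] = 41.4/14.7 = 2.816.

Posterior: Gamma(shape=41.4, rate=14.7); mean ≈ 2.816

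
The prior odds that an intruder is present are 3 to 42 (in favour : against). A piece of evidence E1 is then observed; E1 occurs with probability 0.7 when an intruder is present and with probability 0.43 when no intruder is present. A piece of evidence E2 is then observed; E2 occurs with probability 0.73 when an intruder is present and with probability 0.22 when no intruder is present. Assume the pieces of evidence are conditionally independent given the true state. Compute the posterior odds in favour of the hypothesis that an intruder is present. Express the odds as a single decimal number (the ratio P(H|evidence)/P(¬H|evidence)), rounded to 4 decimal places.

Prior odds = 3/42 = 0.071429. In log-odds, ln(0.071429) = -2.6391.
Add log likelihood ratios: ln(1.6279) + ln(3.3182) = 1.6867.
Posterior log-odds = -0.95235, so posterior odds = exp(-0.95235) = 0.38584.

Posterior odds ≈ 0.3858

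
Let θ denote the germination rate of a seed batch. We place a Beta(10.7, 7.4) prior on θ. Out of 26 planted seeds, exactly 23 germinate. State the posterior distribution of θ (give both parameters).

Posterior: Beta(33.7, 10.4)

The binomial likelihood is conjugate to the Beta prior: with 23 successes and 3 failures, the posterior is Beta(10.7+23, 7.4+3) = Beta(33.7, 10.4).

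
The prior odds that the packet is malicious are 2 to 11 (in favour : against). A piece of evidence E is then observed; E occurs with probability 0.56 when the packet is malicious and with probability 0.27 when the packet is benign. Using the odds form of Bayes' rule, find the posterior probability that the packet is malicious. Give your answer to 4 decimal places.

Prior odds = 2/11 = 0.18182.
Likelihood ratio for E = 0.56/0.27 = 2.0741.
Posterior odds = prior odds × LR = 0.37710.
Posterior probability = odds/(1+odds) = 0.37710/1.3771 = 0.2738.

Posterior probability ≈ 0.2738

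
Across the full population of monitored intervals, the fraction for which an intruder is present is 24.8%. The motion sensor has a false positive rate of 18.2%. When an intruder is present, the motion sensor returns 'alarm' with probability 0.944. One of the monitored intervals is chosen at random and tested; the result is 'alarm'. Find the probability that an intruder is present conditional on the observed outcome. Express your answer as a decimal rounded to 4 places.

P(H | E) ≈ 0.6311

Write H for 'an intruder is present'. Prior odds H:¬H = 0.248/0.752 = 0.32979. For the 'alarm' outcome, the likelihood ratio is 0.944/0.182 = 5.1868.
Posterior odds = 0.32979 × 5.1868 = 1.7105, so P(H|E) = 1.7105/(1+1.7105) = 0.6311.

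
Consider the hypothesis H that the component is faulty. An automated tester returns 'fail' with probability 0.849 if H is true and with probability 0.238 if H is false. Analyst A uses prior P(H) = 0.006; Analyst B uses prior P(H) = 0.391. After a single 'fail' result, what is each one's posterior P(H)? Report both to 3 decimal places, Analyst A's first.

Analyst A: 0.021; Analyst B: 0.696

The likelihood ratio for a 'fail' result is 0.849/0.238 = 3.5672.
Analyst A: prior odds 0.006/0.994 = 0.0060362; posterior odds 0.021533; posterior probability 0.021.
Analyst B: prior odds 0.391/0.609 = 0.64204; posterior odds 2.2903; posterior probability 0.696.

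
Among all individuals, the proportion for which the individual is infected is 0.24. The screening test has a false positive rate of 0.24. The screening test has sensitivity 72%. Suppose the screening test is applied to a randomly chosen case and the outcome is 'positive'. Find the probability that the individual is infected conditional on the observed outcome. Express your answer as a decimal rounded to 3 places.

P(H | E) ≈ 0.486

Write H for 'the individual is infected'. Prior odds H:¬H = 0.24/0.76 = 0.31579. For the 'positive' outcome, the likelihood ratio is 0.72/0.24 = 3.0000.
Posterior odds = 0.31579 × 3.0000 = 0.94737, so P(H|E) = 0.94737/(1+0.94737) = 0.486.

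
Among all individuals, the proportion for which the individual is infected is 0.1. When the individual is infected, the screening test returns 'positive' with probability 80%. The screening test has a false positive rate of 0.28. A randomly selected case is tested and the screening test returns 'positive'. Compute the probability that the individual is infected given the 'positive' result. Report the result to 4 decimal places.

P(H | E) ≈ 0.2410

Write H for 'the individual is infected'. Prior odds H:¬H = 0.1/0.9 = 0.11111. For the 'positive' outcome, the likelihood ratio is 0.8/0.28 = 2.8571.
Posterior odds = 0.11111 × 2.8571 = 0.31746, so P(H|E) = 0.31746/(1+0.31746) = 0.2410.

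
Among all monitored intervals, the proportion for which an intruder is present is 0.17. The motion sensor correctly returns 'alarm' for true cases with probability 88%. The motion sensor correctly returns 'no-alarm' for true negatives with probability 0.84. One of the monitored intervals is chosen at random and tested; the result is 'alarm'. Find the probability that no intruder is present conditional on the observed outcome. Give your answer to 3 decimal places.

P(¬H | E) ≈ 0.470

Write H for 'an intruder is present'. Prior odds H:¬H = 0.17/0.83 = 0.20482. For the 'alarm' outcome, the likelihood ratio is 0.88/0.16 = 5.5000.
Posterior odds = 0.20482 × 5.5000 = 1.1265, so P(H|E) = 1.1265/(1+1.1265) = 0.530. Then P(¬H|E) = 1 − 0.530 = 0.470.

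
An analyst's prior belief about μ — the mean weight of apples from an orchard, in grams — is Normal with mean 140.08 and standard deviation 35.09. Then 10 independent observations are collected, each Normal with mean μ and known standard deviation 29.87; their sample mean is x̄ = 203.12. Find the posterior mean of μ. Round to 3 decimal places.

Posterior mean ≈ 198.861

With known σ, the Normal prior is conjugate. Weight on the data is w = (n/σ²)/(n/σ² + 1/τ₀²) = 0.0112080/(0.0112080+0.00081214) = 0.93243.
Posterior mean = w·x̄ + (1−w)·μ₀ = 0.93243·203.12 + 0.067565·140.08 = 198.861.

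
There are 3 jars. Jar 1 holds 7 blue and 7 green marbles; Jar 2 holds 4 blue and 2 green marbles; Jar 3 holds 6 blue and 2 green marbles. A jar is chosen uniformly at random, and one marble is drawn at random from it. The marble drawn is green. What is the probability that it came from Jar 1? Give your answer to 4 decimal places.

Posterior probability ≈ 0.4615

Tabulate prior·likelihood by source: [1] prior 0.333333, lik 0.5, product 0.1667; [2] prior 0.333333, lik 0.3333, product 0.1111; [3] prior 0.333333, lik 0.25, product 0.08333.
Normalizing constant = 0.36111; the posterior for Jar 1 is its product over the sum, 0.1667/0.36111 = 0.4615.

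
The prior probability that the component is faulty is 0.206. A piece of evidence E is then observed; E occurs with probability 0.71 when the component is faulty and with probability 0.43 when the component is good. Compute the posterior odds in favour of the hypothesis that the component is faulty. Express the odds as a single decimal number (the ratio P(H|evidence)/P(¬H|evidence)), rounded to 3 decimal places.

Posterior odds ≈ 0.428

Prior odds = 0.206/(1−0.206) = 0.25945. In log-odds, ln(0.25945) = -1.3492.
Add log likelihood ratio: ln(1.6512) = 0.50148.
Posterior log-odds = -0.84773, so posterior odds = exp(-0.84773) = 0.42839.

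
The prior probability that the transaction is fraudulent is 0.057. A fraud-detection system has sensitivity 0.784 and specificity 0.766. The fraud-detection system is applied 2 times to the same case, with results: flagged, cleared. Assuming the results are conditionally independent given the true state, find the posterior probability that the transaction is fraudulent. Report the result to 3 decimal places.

Let H be the event that the transaction is fraudulent; start with P(H) = 0.057. P('flagged'|H) = 0.784, P('flagged'|¬H) = 0.234.
Update on result 1 ('flagged'): P(H) ← 0.784·0.0570 / (0.784·0.0570 + 0.234·0.9430) = 0.044688/0.26535 = 0.1684.
Update on result 2 ('cleared'): P(H) ← 0.216·0.1684 / (0.216·0.1684 + 0.766·0.8316) = 0.036377/0.67337 = 0.0540.

Posterior P(H) ≈ 0.054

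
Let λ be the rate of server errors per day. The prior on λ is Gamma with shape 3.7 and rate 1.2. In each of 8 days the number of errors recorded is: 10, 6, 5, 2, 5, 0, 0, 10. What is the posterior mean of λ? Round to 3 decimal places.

Total count ∑xᵢ = 38 over n = 8 days.
Gamma is conjugate to the Poisson likelihood: posterior is Gamma(shape = 3.7+38 = 41.7, rate = 1.2+8 = 9.2).
Posterior mean = shape/rate = 41.7/9.2 = 4.533.

Posterior mean ≈ 4.533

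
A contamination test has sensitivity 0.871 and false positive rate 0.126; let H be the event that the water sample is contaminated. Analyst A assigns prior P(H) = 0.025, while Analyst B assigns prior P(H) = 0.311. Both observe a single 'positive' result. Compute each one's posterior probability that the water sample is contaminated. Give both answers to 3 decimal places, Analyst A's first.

Analyst A: 0.151; Analyst B: 0.757

P('+'|H) = 0.871, P('+'|¬H) = 0.126.
Analyst A: numerator 0.871·0.025 = 0.021775; evidence = 0.021775+0.126·0.975 = 0.14463; posterior = 0.151.
Analyst B: numerator 0.871·0.311 = 0.27088; evidence = 0.27088+0.126·0.689 = 0.35769; posterior = 0.757.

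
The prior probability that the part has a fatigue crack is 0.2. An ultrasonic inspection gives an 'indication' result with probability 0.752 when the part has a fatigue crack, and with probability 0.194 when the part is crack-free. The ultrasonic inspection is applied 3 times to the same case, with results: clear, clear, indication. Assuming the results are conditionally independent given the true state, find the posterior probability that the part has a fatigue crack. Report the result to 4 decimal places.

Let H be the event that the part has a fatigue crack; start with P(H) = 0.2. P('indication'|H) = 0.752, P('indication'|¬H) = 0.194.
Update on result 1 ('clear'): P(H) ← 0.248·0.2000 / (0.248·0.2000 + 0.806·0.8000) = 0.049600/0.69440 = 0.0714.
Update on result 2 ('clear'): P(H) ← 0.248·0.0714 / (0.248·0.0714 + 0.806·0.9286) = 0.017714/0.76614 = 0.0231.
Update on result 3 ('indication'): P(H) ← 0.752·0.0231 / (0.752·0.0231 + 0.194·0.9769) = 0.017387/0.20690 = 0.0840.

Posterior P(H) ≈ 0.0840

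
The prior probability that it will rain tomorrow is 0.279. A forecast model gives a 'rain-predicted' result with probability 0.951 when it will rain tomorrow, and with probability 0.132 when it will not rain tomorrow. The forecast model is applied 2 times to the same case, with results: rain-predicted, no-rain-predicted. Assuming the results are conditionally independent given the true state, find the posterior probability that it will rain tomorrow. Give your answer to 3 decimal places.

Let H be the event that it will rain tomorrow; start with P(H) = 0.279. P('rain-predicted'|H) = 0.951, P('rain-predicted'|¬H) = 0.132.
Update on result 1 ('rain-predicted'): P(H) ← 0.951·0.2790 / (0.951·0.2790 + 0.132·0.7210) = 0.26533/0.36050 = 0.7360.
Update on result 2 ('no-rain-predicted'): P(H) ← 0.049·0.7360 / (0.049·0.7360 + 0.868·0.2640) = 0.036064/0.26522 = 0.1360.

Posterior P(H) ≈ 0.136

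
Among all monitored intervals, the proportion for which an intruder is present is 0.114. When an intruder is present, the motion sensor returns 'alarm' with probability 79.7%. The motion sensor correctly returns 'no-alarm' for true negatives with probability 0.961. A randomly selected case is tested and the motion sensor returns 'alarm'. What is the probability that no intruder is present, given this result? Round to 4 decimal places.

P(¬H | E) ≈ 0.2755

Let H be the event that an intruder is present. P(H) = 0.114, so P(¬H) = 0.886. With E the 'alarm' result, P(E|H) = 0.797 and P(E|¬H) = 0.039.
P(E) = 0.797·0.114 + 0.039·0.886 = 0.090858 + 0.034554 = 0.12541.
By Bayes' theorem, P(H|E) = 0.090858 / 0.12541 = 0.7245. Hence P(¬H|E) = 1 − 0.7245 = 0.2755.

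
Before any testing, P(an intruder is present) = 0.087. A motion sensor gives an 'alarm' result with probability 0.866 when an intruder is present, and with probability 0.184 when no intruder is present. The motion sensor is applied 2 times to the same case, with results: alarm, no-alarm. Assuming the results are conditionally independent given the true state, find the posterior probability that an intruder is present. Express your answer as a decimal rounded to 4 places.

Posterior P(H) ≈ 0.0686

Let H be the event that an intruder is present; start with P(H) = 0.087. P('alarm'|H) = 0.866, P('alarm'|¬H) = 0.184.
Update on result 1 ('alarm'): P(H) ← 0.866·0.0870 / (0.866·0.0870 + 0.184·0.9130) = 0.075342/0.24333 = 0.3096.
Update on result 2 ('no-alarm'): P(H) ← 0.134·0.3096 / (0.134·0.3096 + 0.816·0.6904) = 0.041490/0.60484 = 0.0686.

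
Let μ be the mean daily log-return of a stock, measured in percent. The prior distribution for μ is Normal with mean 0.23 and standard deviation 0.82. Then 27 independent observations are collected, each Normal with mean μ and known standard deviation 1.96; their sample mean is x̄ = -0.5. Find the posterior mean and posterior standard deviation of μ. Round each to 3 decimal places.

Posterior mean ≈ -0.373; posterior SD ≈ 0.343

With known σ, the Normal prior is conjugate. Weight on the data is w = (n/σ²)/(n/σ² + 1/τ₀²) = 7.02832/(7.02832+1.48721) = 0.82535.
Posterior mean = w·x̄ + (1−w)·μ₀ = 0.82535·-0.5 + 0.17465·0.23 = -0.373. Posterior variance = 1/(7.02832+1.48721) = 0.117432, so SD = 0.343.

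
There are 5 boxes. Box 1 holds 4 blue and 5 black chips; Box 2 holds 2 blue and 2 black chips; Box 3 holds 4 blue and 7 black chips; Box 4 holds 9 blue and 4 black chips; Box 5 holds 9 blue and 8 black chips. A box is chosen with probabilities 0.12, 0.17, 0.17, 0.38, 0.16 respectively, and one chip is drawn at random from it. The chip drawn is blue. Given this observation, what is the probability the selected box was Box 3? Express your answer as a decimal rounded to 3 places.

Tabulate prior·likelihood by source: [1] prior 0.12, lik 0.4444, product 0.05333; [2] prior 0.17, lik 0.5, product 0.08500; [3] prior 0.17, lik 0.3636, product 0.06182; [4] prior 0.38, lik 0.6923, product 0.2631; [5] prior 0.16, lik 0.5294, product 0.08471.
Normalizing constant = 0.54793; the posterior for Box 3 is its product over the sum, 0.06182/0.54793 = 0.113.

Posterior probability ≈ 0.113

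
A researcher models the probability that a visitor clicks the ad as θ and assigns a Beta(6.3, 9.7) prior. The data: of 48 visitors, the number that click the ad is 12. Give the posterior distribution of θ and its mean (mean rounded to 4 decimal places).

Posterior: Beta(18.3, 45.7); mean ≈ 0.2859

Observing 12 successes and 36 failures updates Beta(6.3, 9.7) by adding the success and failure counts to the two shape parameters: α = 6.3+12 = 18.3, β = 9.7+36 = 45.7.
E[θ | data] = 18.3/(18.3+45.7) = 0.2859.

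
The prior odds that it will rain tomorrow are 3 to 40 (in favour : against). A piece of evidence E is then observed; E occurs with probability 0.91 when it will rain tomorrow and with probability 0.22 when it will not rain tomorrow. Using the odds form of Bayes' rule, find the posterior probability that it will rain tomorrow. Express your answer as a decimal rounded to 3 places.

Prior odds = 3/40 = 0.075000.
Likelihood ratio for E = 0.91/0.22 = 4.1364.
Posterior odds = prior odds × LR = 0.31023.
Posterior probability = odds/(1+odds) = 0.31023/1.3102 = 0.237.

Posterior probability ≈ 0.237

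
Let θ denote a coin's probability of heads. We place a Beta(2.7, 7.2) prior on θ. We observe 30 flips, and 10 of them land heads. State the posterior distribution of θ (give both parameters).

The binomial likelihood is conjugate to the Beta prior: with 10 successes and 20 failures, the posterior is Beta(2.7+10, 7.2+20) = Beta(12.7, 27.2).

Posterior: Beta(12.7, 27.2)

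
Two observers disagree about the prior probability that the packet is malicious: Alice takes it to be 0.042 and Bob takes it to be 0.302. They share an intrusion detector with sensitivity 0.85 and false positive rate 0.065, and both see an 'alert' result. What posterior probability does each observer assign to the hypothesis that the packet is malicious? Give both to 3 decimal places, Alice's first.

Alice: 0.364; Bob: 0.850

P('+'|H) = 0.85, P('+'|¬H) = 0.065.
Alice: numerator 0.85·0.042 = 0.035700; evidence = 0.035700+0.065·0.958 = 0.097970; posterior = 0.364.
Bob: numerator 0.85·0.302 = 0.25670; evidence = 0.25670+0.065·0.698 = 0.30207; posterior = 0.850.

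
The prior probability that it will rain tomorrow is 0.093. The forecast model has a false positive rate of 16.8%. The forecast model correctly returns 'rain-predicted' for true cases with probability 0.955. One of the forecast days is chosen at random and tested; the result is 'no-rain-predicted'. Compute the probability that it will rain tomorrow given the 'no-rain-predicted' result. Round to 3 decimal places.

P(H | E) ≈ 0.006

Write H for 'it will rain tomorrow'. Prior odds H:¬H = 0.093/0.907 = 0.10254. For the 'no-rain-predicted' outcome, the likelihood ratio is 0.045/0.832 = 0.054087.
Posterior odds = 0.10254 × 0.054087 = 0.0055458, so P(H|E) = 0.0055458/(1+0.0055458) = 0.006.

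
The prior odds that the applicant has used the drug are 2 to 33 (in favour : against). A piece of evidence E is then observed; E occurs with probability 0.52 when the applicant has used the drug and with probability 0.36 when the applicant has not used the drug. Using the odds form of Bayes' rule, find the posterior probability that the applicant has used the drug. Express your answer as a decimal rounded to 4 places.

Posterior probability ≈ 0.0805

Prior odds = 2/33 = 0.060606. In log-odds, ln(0.060606) = -2.8034.
Add log likelihood ratio: ln(1.4444) = 0.36772.
Posterior log-odds = -2.4356, so posterior odds = exp(-2.4356) = 0.087542. Converting, P(H|E) = 0.087542/1.0875 = 0.0805.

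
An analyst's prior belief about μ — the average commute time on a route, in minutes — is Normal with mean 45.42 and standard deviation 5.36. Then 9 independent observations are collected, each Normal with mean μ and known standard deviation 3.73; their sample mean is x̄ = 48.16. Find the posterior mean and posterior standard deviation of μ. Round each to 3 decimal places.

Prior precision 1/τ₀² = 1/5.36² = 0.0348073; data precision n/σ² = 9/3.73² = 0.646882.
Posterior precision = 0.0348073 + 0.646882 = 0.681689, giving posterior SD = 1/√0.681689 = 1.211.
Posterior mean = (0.0348073·45.42 + 0.646882·48.16) / 0.681689 = 48.020.

Posterior mean ≈ 48.020; posterior SD ≈ 1.211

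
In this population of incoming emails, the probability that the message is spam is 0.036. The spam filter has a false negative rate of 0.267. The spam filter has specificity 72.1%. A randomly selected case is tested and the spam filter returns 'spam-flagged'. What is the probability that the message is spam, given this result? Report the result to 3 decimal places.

Let H be the event that the message is spam. P(H) = 0.036, so P(¬H) = 0.964. With E the 'spam-flagged' result, P(E|H) = 0.733 and P(E|¬H) = 0.279.
P(E) = 0.733·0.036 + 0.279·0.964 = 0.026388 + 0.26896 = 0.29534.
By Bayes' theorem, P(H|E) = 0.026388 / 0.29534 = 0.089.

P(H | E) ≈ 0.089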